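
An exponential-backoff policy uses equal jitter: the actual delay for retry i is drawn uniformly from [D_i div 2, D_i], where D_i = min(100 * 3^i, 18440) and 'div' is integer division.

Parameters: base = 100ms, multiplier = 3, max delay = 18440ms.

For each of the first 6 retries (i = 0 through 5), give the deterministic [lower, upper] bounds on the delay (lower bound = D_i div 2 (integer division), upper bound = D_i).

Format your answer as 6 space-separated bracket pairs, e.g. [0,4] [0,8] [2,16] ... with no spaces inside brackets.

Answer: [50,100] [150,300] [450,900] [1350,2700] [4050,8100] [9220,18440]

Derivation:
Computing bounds per retry:
  i=0: D_i=min(100*3^0,18440)=100, bounds=[50,100]
  i=1: D_i=min(100*3^1,18440)=300, bounds=[150,300]
  i=2: D_i=min(100*3^2,18440)=900, bounds=[450,900]
  i=3: D_i=min(100*3^3,18440)=2700, bounds=[1350,2700]
  i=4: D_i=min(100*3^4,18440)=8100, bounds=[4050,8100]
  i=5: D_i=min(100*3^5,18440)=18440, bounds=[9220,18440]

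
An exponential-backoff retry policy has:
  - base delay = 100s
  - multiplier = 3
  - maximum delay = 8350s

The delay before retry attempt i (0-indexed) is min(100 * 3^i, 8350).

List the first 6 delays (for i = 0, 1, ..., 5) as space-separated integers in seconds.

Computing each delay:
  i=0: min(100*3^0, 8350) = 100
  i=1: min(100*3^1, 8350) = 300
  i=2: min(100*3^2, 8350) = 900
  i=3: min(100*3^3, 8350) = 2700
  i=4: min(100*3^4, 8350) = 8100
  i=5: min(100*3^5, 8350) = 8350

Answer: 100 300 900 2700 8100 8350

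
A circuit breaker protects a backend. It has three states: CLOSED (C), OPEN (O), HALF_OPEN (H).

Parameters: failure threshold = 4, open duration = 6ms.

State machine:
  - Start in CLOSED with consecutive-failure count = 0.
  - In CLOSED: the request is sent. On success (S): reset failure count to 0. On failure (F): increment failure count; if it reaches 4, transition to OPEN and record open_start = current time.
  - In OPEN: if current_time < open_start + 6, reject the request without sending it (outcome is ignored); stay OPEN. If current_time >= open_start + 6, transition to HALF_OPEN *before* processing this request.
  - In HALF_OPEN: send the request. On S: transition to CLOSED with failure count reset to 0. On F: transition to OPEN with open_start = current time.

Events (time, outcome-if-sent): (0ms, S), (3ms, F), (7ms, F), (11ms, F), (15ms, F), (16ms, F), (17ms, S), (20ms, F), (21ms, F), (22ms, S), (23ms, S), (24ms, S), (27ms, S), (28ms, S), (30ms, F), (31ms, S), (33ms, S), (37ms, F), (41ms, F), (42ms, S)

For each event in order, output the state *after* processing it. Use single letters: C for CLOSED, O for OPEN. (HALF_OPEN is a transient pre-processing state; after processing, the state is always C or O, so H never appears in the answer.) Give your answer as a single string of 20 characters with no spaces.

Answer: CCCCOOOOOOOOCCCCCCCC

Derivation:
State after each event:
  event#1 t=0ms outcome=S: state=CLOSED
  event#2 t=3ms outcome=F: state=CLOSED
  event#3 t=7ms outcome=F: state=CLOSED
  event#4 t=11ms outcome=F: state=CLOSED
  event#5 t=15ms outcome=F: state=OPEN
  event#6 t=16ms outcome=F: state=OPEN
  event#7 t=17ms outcome=S: state=OPEN
  event#8 t=20ms outcome=F: state=OPEN
  event#9 t=21ms outcome=F: state=OPEN
  event#10 t=22ms outcome=S: state=OPEN
  event#11 t=23ms outcome=S: state=OPEN
  event#12 t=24ms outcome=S: state=OPEN
  event#13 t=27ms outcome=S: state=CLOSED
  event#14 t=28ms outcome=S: state=CLOSED
  event#15 t=30ms outcome=F: state=CLOSED
  event#16 t=31ms outcome=S: state=CLOSED
  event#17 t=33ms outcome=S: state=CLOSED
  event#18 t=37ms outcome=F: state=CLOSED
  event#19 t=41ms outcome=F: state=CLOSED
  event#20 t=42ms outcome=S: state=CLOSED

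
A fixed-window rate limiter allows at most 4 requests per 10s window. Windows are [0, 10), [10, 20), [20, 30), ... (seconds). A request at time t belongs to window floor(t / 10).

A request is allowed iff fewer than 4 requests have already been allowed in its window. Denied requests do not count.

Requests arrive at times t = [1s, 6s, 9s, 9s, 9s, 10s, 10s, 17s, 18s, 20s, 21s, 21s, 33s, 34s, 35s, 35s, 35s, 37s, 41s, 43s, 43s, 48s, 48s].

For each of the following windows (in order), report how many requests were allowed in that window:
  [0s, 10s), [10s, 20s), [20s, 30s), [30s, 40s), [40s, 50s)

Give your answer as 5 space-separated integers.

Processing requests:
  req#1 t=1s (window 0): ALLOW
  req#2 t=6s (window 0): ALLOW
  req#3 t=9s (window 0): ALLOW
  req#4 t=9s (window 0): ALLOW
  req#5 t=9s (window 0): DENY
  req#6 t=10s (window 1): ALLOW
  req#7 t=10s (window 1): ALLOW
  req#8 t=17s (window 1): ALLOW
  req#9 t=18s (window 1): ALLOW
  req#10 t=20s (window 2): ALLOW
  req#11 t=21s (window 2): ALLOW
  req#12 t=21s (window 2): ALLOW
  req#13 t=33s (window 3): ALLOW
  req#14 t=34s (window 3): ALLOW
  req#15 t=35s (window 3): ALLOW
  req#16 t=35s (window 3): ALLOW
  req#17 t=35s (window 3): DENY
  req#18 t=37s (window 3): DENY
  req#19 t=41s (window 4): ALLOW
  req#20 t=43s (window 4): ALLOW
  req#21 t=43s (window 4): ALLOW
  req#22 t=48s (window 4): ALLOW
  req#23 t=48s (window 4): DENY

Allowed counts by window: 4 4 3 4 4

Answer: 4 4 3 4 4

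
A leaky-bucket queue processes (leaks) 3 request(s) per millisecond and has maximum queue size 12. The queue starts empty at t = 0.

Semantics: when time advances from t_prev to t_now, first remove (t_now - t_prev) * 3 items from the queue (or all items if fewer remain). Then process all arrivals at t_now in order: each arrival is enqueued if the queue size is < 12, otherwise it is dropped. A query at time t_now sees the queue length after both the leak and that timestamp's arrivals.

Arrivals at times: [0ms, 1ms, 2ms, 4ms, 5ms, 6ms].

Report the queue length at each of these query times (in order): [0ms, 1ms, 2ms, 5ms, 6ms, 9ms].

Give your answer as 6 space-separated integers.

Answer: 1 1 1 1 1 0

Derivation:
Queue lengths at query times:
  query t=0ms: backlog = 1
  query t=1ms: backlog = 1
  query t=2ms: backlog = 1
  query t=5ms: backlog = 1
  query t=6ms: backlog = 1
  query t=9ms: backlog = 0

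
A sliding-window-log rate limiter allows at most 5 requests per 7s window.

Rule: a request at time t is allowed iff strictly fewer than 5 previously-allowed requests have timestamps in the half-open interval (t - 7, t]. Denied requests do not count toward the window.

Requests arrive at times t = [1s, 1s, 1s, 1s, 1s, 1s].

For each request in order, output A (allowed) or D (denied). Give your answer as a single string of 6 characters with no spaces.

Tracking allowed requests in the window:
  req#1 t=1s: ALLOW
  req#2 t=1s: ALLOW
  req#3 t=1s: ALLOW
  req#4 t=1s: ALLOW
  req#5 t=1s: ALLOW
  req#6 t=1s: DENY

Answer: AAAAAD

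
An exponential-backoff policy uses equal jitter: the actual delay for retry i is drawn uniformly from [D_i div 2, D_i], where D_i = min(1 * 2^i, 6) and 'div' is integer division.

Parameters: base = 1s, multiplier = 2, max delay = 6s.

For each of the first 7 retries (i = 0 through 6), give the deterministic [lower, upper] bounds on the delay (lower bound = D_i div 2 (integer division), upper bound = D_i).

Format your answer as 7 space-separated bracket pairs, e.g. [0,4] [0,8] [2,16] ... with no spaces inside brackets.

Answer: [0,1] [1,2] [2,4] [3,6] [3,6] [3,6] [3,6]

Derivation:
Computing bounds per retry:
  i=0: D_i=min(1*2^0,6)=1, bounds=[0,1]
  i=1: D_i=min(1*2^1,6)=2, bounds=[1,2]
  i=2: D_i=min(1*2^2,6)=4, bounds=[2,4]
  i=3: D_i=min(1*2^3,6)=6, bounds=[3,6]
  i=4: D_i=min(1*2^4,6)=6, bounds=[3,6]
  i=5: D_i=min(1*2^5,6)=6, bounds=[3,6]
  i=6: D_i=min(1*2^6,6)=6, bounds=[3,6]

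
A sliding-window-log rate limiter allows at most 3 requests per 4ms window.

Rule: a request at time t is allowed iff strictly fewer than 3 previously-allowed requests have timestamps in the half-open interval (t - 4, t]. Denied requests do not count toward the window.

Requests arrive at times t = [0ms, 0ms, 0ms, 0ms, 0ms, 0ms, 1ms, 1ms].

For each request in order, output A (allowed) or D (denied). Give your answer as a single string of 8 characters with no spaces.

Tracking allowed requests in the window:
  req#1 t=0ms: ALLOW
  req#2 t=0ms: ALLOW
  req#3 t=0ms: ALLOW
  req#4 t=0ms: DENY
  req#5 t=0ms: DENY
  req#6 t=0ms: DENY
  req#7 t=1ms: DENY
  req#8 t=1ms: DENY

Answer: AAADDDDD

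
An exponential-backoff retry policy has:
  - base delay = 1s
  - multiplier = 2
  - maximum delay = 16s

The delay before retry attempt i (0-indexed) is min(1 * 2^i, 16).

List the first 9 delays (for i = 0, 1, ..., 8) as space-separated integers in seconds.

Answer: 1 2 4 8 16 16 16 16 16

Derivation:
Computing each delay:
  i=0: min(1*2^0, 16) = 1
  i=1: min(1*2^1, 16) = 2
  i=2: min(1*2^2, 16) = 4
  i=3: min(1*2^3, 16) = 8
  i=4: min(1*2^4, 16) = 16
  i=5: min(1*2^5, 16) = 16
  i=6: min(1*2^6, 16) = 16
  i=7: min(1*2^7, 16) = 16
  i=8: min(1*2^8, 16) = 16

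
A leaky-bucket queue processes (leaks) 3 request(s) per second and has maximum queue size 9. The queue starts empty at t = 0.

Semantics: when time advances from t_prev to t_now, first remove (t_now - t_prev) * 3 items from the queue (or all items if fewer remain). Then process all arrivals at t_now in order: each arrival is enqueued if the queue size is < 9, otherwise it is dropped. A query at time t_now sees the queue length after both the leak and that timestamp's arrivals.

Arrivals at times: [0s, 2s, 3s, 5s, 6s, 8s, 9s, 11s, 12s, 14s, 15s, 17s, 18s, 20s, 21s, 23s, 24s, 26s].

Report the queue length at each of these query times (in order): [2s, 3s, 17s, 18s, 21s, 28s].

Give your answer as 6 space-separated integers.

Answer: 1 1 1 1 1 0

Derivation:
Queue lengths at query times:
  query t=2s: backlog = 1
  query t=3s: backlog = 1
  query t=17s: backlog = 1
  query t=18s: backlog = 1
  query t=21s: backlog = 1
  query t=28s: backlog = 0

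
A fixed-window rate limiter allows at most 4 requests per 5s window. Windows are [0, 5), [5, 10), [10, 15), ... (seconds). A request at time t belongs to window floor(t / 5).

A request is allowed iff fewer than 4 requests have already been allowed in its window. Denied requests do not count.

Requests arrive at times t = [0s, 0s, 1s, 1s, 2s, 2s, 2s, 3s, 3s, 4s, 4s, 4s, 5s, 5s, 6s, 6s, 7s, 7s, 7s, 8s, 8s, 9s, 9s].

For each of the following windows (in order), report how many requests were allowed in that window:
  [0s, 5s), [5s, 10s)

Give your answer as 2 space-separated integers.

Answer: 4 4

Derivation:
Processing requests:
  req#1 t=0s (window 0): ALLOW
  req#2 t=0s (window 0): ALLOW
  req#3 t=1s (window 0): ALLOW
  req#4 t=1s (window 0): ALLOW
  req#5 t=2s (window 0): DENY
  req#6 t=2s (window 0): DENY
  req#7 t=2s (window 0): DENY
  req#8 t=3s (window 0): DENY
  req#9 t=3s (window 0): DENY
  req#10 t=4s (window 0): DENY
  req#11 t=4s (window 0): DENY
  req#12 t=4s (window 0): DENY
  req#13 t=5s (window 1): ALLOW
  req#14 t=5s (window 1): ALLOW
  req#15 t=6s (window 1): ALLOW
  req#16 t=6s (window 1): ALLOW
  req#17 t=7s (window 1): DENY
  req#18 t=7s (window 1): DENY
  req#19 t=7s (window 1): DENY
  req#20 t=8s (window 1): DENY
  req#21 t=8s (window 1): DENY
  req#22 t=9s (window 1): DENY
  req#23 t=9s (window 1): DENY

Allowed counts by window: 4 4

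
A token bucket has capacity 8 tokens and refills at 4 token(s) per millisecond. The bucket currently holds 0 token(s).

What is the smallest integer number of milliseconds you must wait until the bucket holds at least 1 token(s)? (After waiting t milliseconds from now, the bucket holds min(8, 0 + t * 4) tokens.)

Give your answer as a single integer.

Answer: 1

Derivation:
Need 0 + t * 4 >= 1, so t >= 1/4.
Smallest integer t = ceil(1/4) = 1.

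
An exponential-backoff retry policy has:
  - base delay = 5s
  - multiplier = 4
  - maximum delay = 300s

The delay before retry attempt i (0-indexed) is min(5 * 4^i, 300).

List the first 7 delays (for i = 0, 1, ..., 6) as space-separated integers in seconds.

Answer: 5 20 80 300 300 300 300

Derivation:
Computing each delay:
  i=0: min(5*4^0, 300) = 5
  i=1: min(5*4^1, 300) = 20
  i=2: min(5*4^2, 300) = 80
  i=3: min(5*4^3, 300) = 300
  i=4: min(5*4^4, 300) = 300
  i=5: min(5*4^5, 300) = 300
  i=6: min(5*4^6, 300) = 300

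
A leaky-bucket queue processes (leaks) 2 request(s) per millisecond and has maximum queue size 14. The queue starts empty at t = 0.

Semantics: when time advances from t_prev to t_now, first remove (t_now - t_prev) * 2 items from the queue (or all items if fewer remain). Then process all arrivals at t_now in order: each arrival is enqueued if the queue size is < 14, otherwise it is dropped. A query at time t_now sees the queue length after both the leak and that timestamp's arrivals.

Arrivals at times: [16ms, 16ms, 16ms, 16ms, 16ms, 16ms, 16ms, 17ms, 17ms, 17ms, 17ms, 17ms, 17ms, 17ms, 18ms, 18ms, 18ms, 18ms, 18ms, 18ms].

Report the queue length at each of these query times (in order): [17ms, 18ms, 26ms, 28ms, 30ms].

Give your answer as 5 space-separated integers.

Answer: 12 14 0 0 0

Derivation:
Queue lengths at query times:
  query t=17ms: backlog = 12
  query t=18ms: backlog = 14
  query t=26ms: backlog = 0
  query t=28ms: backlog = 0
  query t=30ms: backlog = 0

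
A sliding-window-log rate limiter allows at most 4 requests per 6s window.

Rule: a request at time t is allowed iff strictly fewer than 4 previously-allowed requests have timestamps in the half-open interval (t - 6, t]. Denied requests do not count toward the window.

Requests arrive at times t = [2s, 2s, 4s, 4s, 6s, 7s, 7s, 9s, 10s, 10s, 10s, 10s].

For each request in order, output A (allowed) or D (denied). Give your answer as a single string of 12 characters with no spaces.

Answer: AAAADDDAAAAD

Derivation:
Tracking allowed requests in the window:
  req#1 t=2s: ALLOW
  req#2 t=2s: ALLOW
  req#3 t=4s: ALLOW
  req#4 t=4s: ALLOW
  req#5 t=6s: DENY
  req#6 t=7s: DENY
  req#7 t=7s: DENY
  req#8 t=9s: ALLOW
  req#9 t=10s: ALLOW
  req#10 t=10s: ALLOW
  req#11 t=10s: ALLOW
  req#12 t=10s: DENY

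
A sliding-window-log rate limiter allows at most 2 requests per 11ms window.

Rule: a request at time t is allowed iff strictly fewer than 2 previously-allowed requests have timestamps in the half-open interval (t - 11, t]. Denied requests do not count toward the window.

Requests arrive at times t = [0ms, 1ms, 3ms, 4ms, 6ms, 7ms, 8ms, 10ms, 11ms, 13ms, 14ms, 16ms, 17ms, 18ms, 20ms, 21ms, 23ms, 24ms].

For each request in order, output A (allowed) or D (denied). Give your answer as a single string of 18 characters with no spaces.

Answer: AADDDDDDAADDDDDDAA

Derivation:
Tracking allowed requests in the window:
  req#1 t=0ms: ALLOW
  req#2 t=1ms: ALLOW
  req#3 t=3ms: DENY
  req#4 t=4ms: DENY
  req#5 t=6ms: DENY
  req#6 t=7ms: DENY
  req#7 t=8ms: DENY
  req#8 t=10ms: DENY
  req#9 t=11ms: ALLOW
  req#10 t=13ms: ALLOW
  req#11 t=14ms: DENY
  req#12 t=16ms: DENY
  req#13 t=17ms: DENY
  req#14 t=18ms: DENY
  req#15 t=20ms: DENY
  req#16 t=21ms: DENY
  req#17 t=23ms: ALLOW
  req#18 t=24ms: ALLOW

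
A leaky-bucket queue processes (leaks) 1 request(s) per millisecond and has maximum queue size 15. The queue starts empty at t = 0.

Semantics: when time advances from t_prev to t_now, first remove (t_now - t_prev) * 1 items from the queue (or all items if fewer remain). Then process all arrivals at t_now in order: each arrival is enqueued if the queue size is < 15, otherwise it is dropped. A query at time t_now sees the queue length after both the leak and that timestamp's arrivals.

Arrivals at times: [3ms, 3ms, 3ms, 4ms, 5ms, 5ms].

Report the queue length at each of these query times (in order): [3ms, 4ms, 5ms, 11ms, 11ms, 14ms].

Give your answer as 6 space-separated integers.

Answer: 3 3 4 0 0 0

Derivation:
Queue lengths at query times:
  query t=3ms: backlog = 3
  query t=4ms: backlog = 3
  query t=5ms: backlog = 4
  query t=11ms: backlog = 0
  query t=11ms: backlog = 0
  query t=14ms: backlog = 0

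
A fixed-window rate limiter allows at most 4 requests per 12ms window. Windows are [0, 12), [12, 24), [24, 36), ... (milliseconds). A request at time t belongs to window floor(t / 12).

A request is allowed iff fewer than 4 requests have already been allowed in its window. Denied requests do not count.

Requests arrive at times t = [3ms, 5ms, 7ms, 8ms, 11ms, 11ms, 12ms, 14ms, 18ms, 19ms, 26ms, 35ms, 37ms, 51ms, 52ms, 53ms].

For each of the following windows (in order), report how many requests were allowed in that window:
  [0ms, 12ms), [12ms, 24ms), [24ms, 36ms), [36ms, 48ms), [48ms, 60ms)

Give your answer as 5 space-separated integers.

Answer: 4 4 2 1 3

Derivation:
Processing requests:
  req#1 t=3ms (window 0): ALLOW
  req#2 t=5ms (window 0): ALLOW
  req#3 t=7ms (window 0): ALLOW
  req#4 t=8ms (window 0): ALLOW
  req#5 t=11ms (window 0): DENY
  req#6 t=11ms (window 0): DENY
  req#7 t=12ms (window 1): ALLOW
  req#8 t=14ms (window 1): ALLOW
  req#9 t=18ms (window 1): ALLOW
  req#10 t=19ms (window 1): ALLOW
  req#11 t=26ms (window 2): ALLOW
  req#12 t=35ms (window 2): ALLOW
  req#13 t=37ms (window 3): ALLOW
  req#14 t=51ms (window 4): ALLOW
  req#15 t=52ms (window 4): ALLOW
  req#16 t=53ms (window 4): ALLOW

Allowed counts by window: 4 4 2 1 3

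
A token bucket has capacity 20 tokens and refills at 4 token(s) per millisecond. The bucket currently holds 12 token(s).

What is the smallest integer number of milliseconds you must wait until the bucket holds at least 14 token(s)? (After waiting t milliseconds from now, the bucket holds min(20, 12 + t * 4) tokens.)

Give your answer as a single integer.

Answer: 1

Derivation:
Need 12 + t * 4 >= 14, so t >= 2/4.
Smallest integer t = ceil(2/4) = 1.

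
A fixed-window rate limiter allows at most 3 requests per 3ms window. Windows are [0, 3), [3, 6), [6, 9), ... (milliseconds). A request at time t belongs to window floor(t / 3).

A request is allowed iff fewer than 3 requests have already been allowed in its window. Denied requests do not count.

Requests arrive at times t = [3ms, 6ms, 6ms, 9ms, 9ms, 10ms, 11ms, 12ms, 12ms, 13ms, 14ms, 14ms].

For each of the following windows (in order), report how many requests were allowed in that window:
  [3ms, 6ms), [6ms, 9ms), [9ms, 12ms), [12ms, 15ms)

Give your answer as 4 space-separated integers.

Answer: 1 2 3 3

Derivation:
Processing requests:
  req#1 t=3ms (window 1): ALLOW
  req#2 t=6ms (window 2): ALLOW
  req#3 t=6ms (window 2): ALLOW
  req#4 t=9ms (window 3): ALLOW
  req#5 t=9ms (window 3): ALLOW
  req#6 t=10ms (window 3): ALLOW
  req#7 t=11ms (window 3): DENY
  req#8 t=12ms (window 4): ALLOW
  req#9 t=12ms (window 4): ALLOW
  req#10 t=13ms (window 4): ALLOW
  req#11 t=14ms (window 4): DENY
  req#12 t=14ms (window 4): DENY

Allowed counts by window: 1 2 3 3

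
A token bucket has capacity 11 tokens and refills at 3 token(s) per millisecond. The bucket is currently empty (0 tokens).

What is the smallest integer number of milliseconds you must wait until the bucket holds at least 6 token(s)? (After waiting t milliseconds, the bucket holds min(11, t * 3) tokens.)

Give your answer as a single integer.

Need t * 3 >= 6, so t >= 6/3.
Smallest integer t = ceil(6/3) = 2.

Answer: 2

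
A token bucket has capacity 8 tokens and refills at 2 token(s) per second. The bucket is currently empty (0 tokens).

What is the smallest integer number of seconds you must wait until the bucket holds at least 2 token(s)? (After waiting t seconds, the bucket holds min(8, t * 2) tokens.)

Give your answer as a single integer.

Answer: 1

Derivation:
Need t * 2 >= 2, so t >= 2/2.
Smallest integer t = ceil(2/2) = 1.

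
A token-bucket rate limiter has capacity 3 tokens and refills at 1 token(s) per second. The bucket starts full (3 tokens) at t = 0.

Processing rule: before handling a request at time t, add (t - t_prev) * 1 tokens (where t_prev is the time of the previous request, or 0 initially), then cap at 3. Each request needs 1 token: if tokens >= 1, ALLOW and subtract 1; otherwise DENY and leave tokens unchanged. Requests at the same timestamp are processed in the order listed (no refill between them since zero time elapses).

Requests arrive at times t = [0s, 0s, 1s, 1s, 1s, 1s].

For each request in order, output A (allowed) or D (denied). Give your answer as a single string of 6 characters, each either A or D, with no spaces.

Answer: AAAADD

Derivation:
Simulating step by step:
  req#1 t=0s: ALLOW
  req#2 t=0s: ALLOW
  req#3 t=1s: ALLOW
  req#4 t=1s: ALLOW
  req#5 t=1s: DENY
  req#6 t=1s: DENY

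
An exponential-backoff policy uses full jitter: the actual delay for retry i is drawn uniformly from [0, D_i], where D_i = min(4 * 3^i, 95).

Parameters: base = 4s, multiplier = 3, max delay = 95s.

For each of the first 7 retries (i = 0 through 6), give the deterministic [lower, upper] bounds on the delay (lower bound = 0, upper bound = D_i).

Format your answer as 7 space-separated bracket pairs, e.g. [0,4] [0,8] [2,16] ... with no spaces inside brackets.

Answer: [0,4] [0,12] [0,36] [0,95] [0,95] [0,95] [0,95]

Derivation:
Computing bounds per retry:
  i=0: D_i=min(4*3^0,95)=4, bounds=[0,4]
  i=1: D_i=min(4*3^1,95)=12, bounds=[0,12]
  i=2: D_i=min(4*3^2,95)=36, bounds=[0,36]
  i=3: D_i=min(4*3^3,95)=95, bounds=[0,95]
  i=4: D_i=min(4*3^4,95)=95, bounds=[0,95]
  i=5: D_i=min(4*3^5,95)=95, bounds=[0,95]
  i=6: D_i=min(4*3^6,95)=95, bounds=[0,95]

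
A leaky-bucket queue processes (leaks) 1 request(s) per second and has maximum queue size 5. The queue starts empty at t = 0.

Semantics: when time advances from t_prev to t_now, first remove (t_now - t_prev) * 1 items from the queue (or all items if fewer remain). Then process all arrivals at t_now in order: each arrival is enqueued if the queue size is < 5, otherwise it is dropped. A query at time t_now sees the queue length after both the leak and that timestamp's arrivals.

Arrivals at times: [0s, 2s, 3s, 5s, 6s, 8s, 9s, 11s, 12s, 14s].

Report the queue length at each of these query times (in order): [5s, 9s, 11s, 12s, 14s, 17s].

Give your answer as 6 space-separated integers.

Queue lengths at query times:
  query t=5s: backlog = 1
  query t=9s: backlog = 1
  query t=11s: backlog = 1
  query t=12s: backlog = 1
  query t=14s: backlog = 1
  query t=17s: backlog = 0

Answer: 1 1 1 1 1 0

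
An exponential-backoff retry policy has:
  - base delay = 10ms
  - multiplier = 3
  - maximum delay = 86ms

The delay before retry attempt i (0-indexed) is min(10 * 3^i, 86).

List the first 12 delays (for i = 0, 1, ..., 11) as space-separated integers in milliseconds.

Answer: 10 30 86 86 86 86 86 86 86 86 86 86

Derivation:
Computing each delay:
  i=0: min(10*3^0, 86) = 10
  i=1: min(10*3^1, 86) = 30
  i=2: min(10*3^2, 86) = 86
  i=3: min(10*3^3, 86) = 86
  i=4: min(10*3^4, 86) = 86
  i=5: min(10*3^5, 86) = 86
  i=6: min(10*3^6, 86) = 86
  i=7: min(10*3^7, 86) = 86
  i=8: min(10*3^8, 86) = 86
  i=9: min(10*3^9, 86) = 86
  i=10: min(10*3^10, 86) = 86
  i=11: min(10*3^11, 86) = 86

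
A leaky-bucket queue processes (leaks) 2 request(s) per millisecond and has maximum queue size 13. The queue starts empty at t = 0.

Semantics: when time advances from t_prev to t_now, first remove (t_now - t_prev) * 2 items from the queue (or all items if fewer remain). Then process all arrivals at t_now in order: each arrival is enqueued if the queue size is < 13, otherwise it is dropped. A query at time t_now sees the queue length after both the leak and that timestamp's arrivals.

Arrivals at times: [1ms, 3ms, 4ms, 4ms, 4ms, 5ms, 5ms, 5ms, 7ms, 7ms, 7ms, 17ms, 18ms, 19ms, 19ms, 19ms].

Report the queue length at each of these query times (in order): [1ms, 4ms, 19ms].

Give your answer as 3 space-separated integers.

Answer: 1 3 3

Derivation:
Queue lengths at query times:
  query t=1ms: backlog = 1
  query t=4ms: backlog = 3
  query t=19ms: backlog = 3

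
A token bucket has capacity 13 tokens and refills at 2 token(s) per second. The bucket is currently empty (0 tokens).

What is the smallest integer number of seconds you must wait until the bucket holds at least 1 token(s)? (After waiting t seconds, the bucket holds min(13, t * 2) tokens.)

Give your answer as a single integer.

Answer: 1

Derivation:
Need t * 2 >= 1, so t >= 1/2.
Smallest integer t = ceil(1/2) = 1.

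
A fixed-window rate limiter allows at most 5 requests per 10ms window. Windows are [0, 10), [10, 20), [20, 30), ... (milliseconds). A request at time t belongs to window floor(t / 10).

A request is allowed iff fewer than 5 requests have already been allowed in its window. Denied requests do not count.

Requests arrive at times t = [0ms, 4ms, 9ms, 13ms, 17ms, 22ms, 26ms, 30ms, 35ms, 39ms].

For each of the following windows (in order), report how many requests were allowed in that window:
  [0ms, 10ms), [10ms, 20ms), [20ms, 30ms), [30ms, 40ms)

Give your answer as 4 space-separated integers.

Processing requests:
  req#1 t=0ms (window 0): ALLOW
  req#2 t=4ms (window 0): ALLOW
  req#3 t=9ms (window 0): ALLOW
  req#4 t=13ms (window 1): ALLOW
  req#5 t=17ms (window 1): ALLOW
  req#6 t=22ms (window 2): ALLOW
  req#7 t=26ms (window 2): ALLOW
  req#8 t=30ms (window 3): ALLOW
  req#9 t=35ms (window 3): ALLOW
  req#10 t=39ms (window 3): ALLOW

Allowed counts by window: 3 2 2 3

Answer: 3 2 2 3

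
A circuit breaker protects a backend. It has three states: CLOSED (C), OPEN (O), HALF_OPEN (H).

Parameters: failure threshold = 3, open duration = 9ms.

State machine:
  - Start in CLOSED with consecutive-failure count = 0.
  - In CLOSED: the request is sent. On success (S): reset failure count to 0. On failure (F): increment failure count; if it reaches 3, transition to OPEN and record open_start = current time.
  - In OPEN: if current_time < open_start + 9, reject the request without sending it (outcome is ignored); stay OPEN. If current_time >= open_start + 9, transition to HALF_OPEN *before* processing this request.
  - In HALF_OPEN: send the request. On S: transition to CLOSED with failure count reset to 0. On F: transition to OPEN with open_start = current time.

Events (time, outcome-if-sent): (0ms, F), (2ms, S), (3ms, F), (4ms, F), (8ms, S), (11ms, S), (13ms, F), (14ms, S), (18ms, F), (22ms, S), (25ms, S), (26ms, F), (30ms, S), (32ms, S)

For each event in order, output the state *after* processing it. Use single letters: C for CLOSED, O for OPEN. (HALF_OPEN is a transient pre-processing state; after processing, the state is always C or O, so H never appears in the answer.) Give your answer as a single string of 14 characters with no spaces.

Answer: CCCCCCCCCCCCCC

Derivation:
State after each event:
  event#1 t=0ms outcome=F: state=CLOSED
  event#2 t=2ms outcome=S: state=CLOSED
  event#3 t=3ms outcome=F: state=CLOSED
  event#4 t=4ms outcome=F: state=CLOSED
  event#5 t=8ms outcome=S: state=CLOSED
  event#6 t=11ms outcome=S: state=CLOSED
  event#7 t=13ms outcome=F: state=CLOSED
  event#8 t=14ms outcome=S: state=CLOSED
  event#9 t=18ms outcome=F: state=CLOSED
  event#10 t=22ms outcome=S: state=CLOSED
  event#11 t=25ms outcome=S: state=CLOSED
  event#12 t=26ms outcome=F: state=CLOSED
  event#13 t=30ms outcome=S: state=CLOSED
  event#14 t=32ms outcome=S: state=CLOSED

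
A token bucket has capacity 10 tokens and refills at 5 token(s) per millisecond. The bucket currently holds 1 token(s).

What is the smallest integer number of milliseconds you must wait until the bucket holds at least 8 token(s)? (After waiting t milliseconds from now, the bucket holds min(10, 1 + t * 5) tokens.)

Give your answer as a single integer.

Answer: 2

Derivation:
Need 1 + t * 5 >= 8, so t >= 7/5.
Smallest integer t = ceil(7/5) = 2.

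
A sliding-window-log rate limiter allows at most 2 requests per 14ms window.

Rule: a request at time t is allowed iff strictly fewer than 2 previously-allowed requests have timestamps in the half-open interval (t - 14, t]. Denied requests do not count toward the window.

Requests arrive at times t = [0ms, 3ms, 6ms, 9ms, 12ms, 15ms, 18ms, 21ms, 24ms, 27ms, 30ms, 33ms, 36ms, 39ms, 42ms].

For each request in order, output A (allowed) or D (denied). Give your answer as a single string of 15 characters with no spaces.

Answer: AADDDAADDDAADDD

Derivation:
Tracking allowed requests in the window:
  req#1 t=0ms: ALLOW
  req#2 t=3ms: ALLOW
  req#3 t=6ms: DENY
  req#4 t=9ms: DENY
  req#5 t=12ms: DENY
  req#6 t=15ms: ALLOW
  req#7 t=18ms: ALLOW
  req#8 t=21ms: DENY
  req#9 t=24ms: DENY
  req#10 t=27ms: DENY
  req#11 t=30ms: ALLOW
  req#12 t=33ms: ALLOW
  req#13 t=36ms: DENY
  req#14 t=39ms: DENY
  req#15 t=42ms: DENY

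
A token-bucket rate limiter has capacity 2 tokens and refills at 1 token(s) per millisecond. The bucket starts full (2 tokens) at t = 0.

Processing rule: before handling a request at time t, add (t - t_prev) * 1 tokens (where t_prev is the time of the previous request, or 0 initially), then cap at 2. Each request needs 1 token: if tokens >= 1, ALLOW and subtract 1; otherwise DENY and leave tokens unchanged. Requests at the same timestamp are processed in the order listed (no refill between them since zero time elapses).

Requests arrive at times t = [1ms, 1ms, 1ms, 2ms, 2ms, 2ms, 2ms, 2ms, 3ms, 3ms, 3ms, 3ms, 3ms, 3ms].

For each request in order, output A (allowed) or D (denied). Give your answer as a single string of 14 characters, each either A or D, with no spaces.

Answer: AADADDDDADDDDD

Derivation:
Simulating step by step:
  req#1 t=1ms: ALLOW
  req#2 t=1ms: ALLOW
  req#3 t=1ms: DENY
  req#4 t=2ms: ALLOW
  req#5 t=2ms: DENY
  req#6 t=2ms: DENY
  req#7 t=2ms: DENY
  req#8 t=2ms: DENY
  req#9 t=3ms: ALLOW
  req#10 t=3ms: DENY
  req#11 t=3ms: DENY
  req#12 t=3ms: DENY
  req#13 t=3ms: DENY
  req#14 t=3ms: DENY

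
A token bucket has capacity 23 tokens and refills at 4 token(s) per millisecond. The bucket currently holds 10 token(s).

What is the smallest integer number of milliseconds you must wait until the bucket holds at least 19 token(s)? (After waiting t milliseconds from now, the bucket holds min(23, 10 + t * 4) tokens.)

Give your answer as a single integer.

Answer: 3

Derivation:
Need 10 + t * 4 >= 19, so t >= 9/4.
Smallest integer t = ceil(9/4) = 3.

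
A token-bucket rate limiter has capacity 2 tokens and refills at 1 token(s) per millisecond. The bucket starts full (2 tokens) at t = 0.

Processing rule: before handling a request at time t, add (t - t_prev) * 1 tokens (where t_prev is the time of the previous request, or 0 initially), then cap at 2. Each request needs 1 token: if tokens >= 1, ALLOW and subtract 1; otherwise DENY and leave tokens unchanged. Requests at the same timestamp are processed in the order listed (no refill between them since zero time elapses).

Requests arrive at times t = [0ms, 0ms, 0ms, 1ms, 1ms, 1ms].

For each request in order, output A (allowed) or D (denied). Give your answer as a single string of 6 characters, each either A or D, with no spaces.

Answer: AADADD

Derivation:
Simulating step by step:
  req#1 t=0ms: ALLOW
  req#2 t=0ms: ALLOW
  req#3 t=0ms: DENY
  req#4 t=1ms: ALLOW
  req#5 t=1ms: DENY
  req#6 t=1ms: DENY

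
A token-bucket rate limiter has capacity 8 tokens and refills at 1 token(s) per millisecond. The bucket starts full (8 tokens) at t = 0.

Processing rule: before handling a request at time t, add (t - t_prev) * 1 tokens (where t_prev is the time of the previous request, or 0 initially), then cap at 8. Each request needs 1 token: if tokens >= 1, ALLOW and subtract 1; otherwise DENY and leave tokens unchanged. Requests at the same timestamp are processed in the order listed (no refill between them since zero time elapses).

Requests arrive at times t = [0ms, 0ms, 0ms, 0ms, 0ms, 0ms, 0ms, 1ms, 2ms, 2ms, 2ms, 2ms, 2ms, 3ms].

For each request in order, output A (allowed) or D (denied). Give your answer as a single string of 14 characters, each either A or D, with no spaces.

Simulating step by step:
  req#1 t=0ms: ALLOW
  req#2 t=0ms: ALLOW
  req#3 t=0ms: ALLOW
  req#4 t=0ms: ALLOW
  req#5 t=0ms: ALLOW
  req#6 t=0ms: ALLOW
  req#7 t=0ms: ALLOW
  req#8 t=1ms: ALLOW
  req#9 t=2ms: ALLOW
  req#10 t=2ms: ALLOW
  req#11 t=2ms: DENY
  req#12 t=2ms: DENY
  req#13 t=2ms: DENY
  req#14 t=3ms: ALLOW

Answer: AAAAAAAAAADDDA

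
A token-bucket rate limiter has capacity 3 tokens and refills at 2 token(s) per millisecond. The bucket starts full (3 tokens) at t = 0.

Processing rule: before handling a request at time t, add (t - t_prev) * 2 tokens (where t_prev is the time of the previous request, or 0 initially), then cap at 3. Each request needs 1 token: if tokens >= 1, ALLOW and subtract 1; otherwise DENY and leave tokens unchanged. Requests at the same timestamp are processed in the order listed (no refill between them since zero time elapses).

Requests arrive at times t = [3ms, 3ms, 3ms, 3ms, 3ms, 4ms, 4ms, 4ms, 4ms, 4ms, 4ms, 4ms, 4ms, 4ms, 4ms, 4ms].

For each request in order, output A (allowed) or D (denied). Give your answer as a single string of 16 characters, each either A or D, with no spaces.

Answer: AAADDAADDDDDDDDD

Derivation:
Simulating step by step:
  req#1 t=3ms: ALLOW
  req#2 t=3ms: ALLOW
  req#3 t=3ms: ALLOW
  req#4 t=3ms: DENY
  req#5 t=3ms: DENY
  req#6 t=4ms: ALLOW
  req#7 t=4ms: ALLOW
  req#8 t=4ms: DENY
  req#9 t=4ms: DENY
  req#10 t=4ms: DENY
  req#11 t=4ms: DENY
  req#12 t=4ms: DENY
  req#13 t=4ms: DENY
  req#14 t=4ms: DENY
  req#15 t=4ms: DENY
  req#16 t=4ms: DENY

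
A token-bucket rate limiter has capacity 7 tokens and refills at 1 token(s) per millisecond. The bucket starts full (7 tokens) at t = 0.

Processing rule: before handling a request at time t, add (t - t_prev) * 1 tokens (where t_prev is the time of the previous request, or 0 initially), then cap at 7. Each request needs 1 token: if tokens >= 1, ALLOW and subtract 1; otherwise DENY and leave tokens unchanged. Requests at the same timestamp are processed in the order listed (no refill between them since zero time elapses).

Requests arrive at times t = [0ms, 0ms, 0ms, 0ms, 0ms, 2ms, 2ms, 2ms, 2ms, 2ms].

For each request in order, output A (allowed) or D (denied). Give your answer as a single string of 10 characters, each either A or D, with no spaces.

Simulating step by step:
  req#1 t=0ms: ALLOW
  req#2 t=0ms: ALLOW
  req#3 t=0ms: ALLOW
  req#4 t=0ms: ALLOW
  req#5 t=0ms: ALLOW
  req#6 t=2ms: ALLOW
  req#7 t=2ms: ALLOW
  req#8 t=2ms: ALLOW
  req#9 t=2ms: ALLOW
  req#10 t=2ms: DENY

Answer: AAAAAAAAAD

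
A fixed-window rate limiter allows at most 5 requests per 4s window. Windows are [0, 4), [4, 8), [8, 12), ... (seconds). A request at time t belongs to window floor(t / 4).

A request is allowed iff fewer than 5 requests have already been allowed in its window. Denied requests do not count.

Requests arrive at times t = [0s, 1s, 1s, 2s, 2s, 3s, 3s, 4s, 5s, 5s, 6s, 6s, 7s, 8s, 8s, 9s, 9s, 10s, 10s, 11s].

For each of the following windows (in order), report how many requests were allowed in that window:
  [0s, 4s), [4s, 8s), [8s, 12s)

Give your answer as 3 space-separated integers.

Processing requests:
  req#1 t=0s (window 0): ALLOW
  req#2 t=1s (window 0): ALLOW
  req#3 t=1s (window 0): ALLOW
  req#4 t=2s (window 0): ALLOW
  req#5 t=2s (window 0): ALLOW
  req#6 t=3s (window 0): DENY
  req#7 t=3s (window 0): DENY
  req#8 t=4s (window 1): ALLOW
  req#9 t=5s (window 1): ALLOW
  req#10 t=5s (window 1): ALLOW
  req#11 t=6s (window 1): ALLOW
  req#12 t=6s (window 1): ALLOW
  req#13 t=7s (window 1): DENY
  req#14 t=8s (window 2): ALLOW
  req#15 t=8s (window 2): ALLOW
  req#16 t=9s (window 2): ALLOW
  req#17 t=9s (window 2): ALLOW
  req#18 t=10s (window 2): ALLOW
  req#19 t=10s (window 2): DENY
  req#20 t=11s (window 2): DENY

Allowed counts by window: 5 5 5

Answer: 5 5 5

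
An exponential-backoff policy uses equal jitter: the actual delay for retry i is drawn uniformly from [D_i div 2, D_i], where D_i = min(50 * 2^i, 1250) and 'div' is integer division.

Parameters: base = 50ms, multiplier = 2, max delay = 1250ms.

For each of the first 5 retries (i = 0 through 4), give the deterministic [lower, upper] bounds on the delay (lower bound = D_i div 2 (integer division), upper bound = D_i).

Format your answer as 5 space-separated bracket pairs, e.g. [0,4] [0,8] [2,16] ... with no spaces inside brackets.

Computing bounds per retry:
  i=0: D_i=min(50*2^0,1250)=50, bounds=[25,50]
  i=1: D_i=min(50*2^1,1250)=100, bounds=[50,100]
  i=2: D_i=min(50*2^2,1250)=200, bounds=[100,200]
  i=3: D_i=min(50*2^3,1250)=400, bounds=[200,400]
  i=4: D_i=min(50*2^4,1250)=800, bounds=[400,800]

Answer: [25,50] [50,100] [100,200] [200,400] [400,800]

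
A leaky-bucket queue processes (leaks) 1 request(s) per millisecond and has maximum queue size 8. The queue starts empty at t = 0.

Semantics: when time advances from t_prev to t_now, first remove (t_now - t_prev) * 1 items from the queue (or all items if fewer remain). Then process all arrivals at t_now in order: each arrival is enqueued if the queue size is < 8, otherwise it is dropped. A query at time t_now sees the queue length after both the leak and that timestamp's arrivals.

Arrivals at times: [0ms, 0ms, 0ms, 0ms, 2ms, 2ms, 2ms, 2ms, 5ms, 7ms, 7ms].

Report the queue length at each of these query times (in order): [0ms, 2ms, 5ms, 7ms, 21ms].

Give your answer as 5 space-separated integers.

Answer: 4 6 4 4 0

Derivation:
Queue lengths at query times:
  query t=0ms: backlog = 4
  query t=2ms: backlog = 6
  query t=5ms: backlog = 4
  query t=7ms: backlog = 4
  query t=21ms: backlog = 0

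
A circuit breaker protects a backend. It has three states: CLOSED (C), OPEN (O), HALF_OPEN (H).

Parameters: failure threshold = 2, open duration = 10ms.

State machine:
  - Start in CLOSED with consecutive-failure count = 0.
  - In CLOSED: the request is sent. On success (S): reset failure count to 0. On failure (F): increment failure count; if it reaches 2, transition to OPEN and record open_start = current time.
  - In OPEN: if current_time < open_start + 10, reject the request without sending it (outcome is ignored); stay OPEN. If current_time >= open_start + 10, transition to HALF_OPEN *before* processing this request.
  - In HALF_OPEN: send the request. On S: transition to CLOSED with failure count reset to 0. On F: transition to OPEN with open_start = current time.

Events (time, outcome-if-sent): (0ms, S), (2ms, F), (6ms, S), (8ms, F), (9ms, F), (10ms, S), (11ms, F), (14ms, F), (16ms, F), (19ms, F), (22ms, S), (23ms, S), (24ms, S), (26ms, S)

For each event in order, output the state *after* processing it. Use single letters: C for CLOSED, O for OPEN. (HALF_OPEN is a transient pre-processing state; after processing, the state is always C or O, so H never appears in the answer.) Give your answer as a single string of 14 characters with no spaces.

Answer: CCCCOOOOOOOOOO

Derivation:
State after each event:
  event#1 t=0ms outcome=S: state=CLOSED
  event#2 t=2ms outcome=F: state=CLOSED
  event#3 t=6ms outcome=S: state=CLOSED
  event#4 t=8ms outcome=F: state=CLOSED
  event#5 t=9ms outcome=F: state=OPEN
  event#6 t=10ms outcome=S: state=OPEN
  event#7 t=11ms outcome=F: state=OPEN
  event#8 t=14ms outcome=F: state=OPEN
  event#9 t=16ms outcome=F: state=OPEN
  event#10 t=19ms outcome=F: state=OPEN
  event#11 t=22ms outcome=S: state=OPEN
  event#12 t=23ms outcome=S: state=OPEN
  event#13 t=24ms outcome=S: state=OPEN
  event#14 t=26ms outcome=S: state=OPEN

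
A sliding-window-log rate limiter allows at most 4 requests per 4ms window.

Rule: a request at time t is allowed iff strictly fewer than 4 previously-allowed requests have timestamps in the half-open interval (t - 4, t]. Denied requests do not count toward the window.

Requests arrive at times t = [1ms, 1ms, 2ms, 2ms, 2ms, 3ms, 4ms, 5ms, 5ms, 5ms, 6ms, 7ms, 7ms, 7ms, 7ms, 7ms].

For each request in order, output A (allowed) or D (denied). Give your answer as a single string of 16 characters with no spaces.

Answer: AAAADDDAADAADDDD

Derivation:
Tracking allowed requests in the window:
  req#1 t=1ms: ALLOW
  req#2 t=1ms: ALLOW
  req#3 t=2ms: ALLOW
  req#4 t=2ms: ALLOW
  req#5 t=2ms: DENY
  req#6 t=3ms: DENY
  req#7 t=4ms: DENY
  req#8 t=5ms: ALLOW
  req#9 t=5ms: ALLOW
  req#10 t=5ms: DENY
  req#11 t=6ms: ALLOW
  req#12 t=7ms: ALLOW
  req#13 t=7ms: DENY
  req#14 t=7ms: DENY
  req#15 t=7ms: DENY
  req#16 t=7ms: DENY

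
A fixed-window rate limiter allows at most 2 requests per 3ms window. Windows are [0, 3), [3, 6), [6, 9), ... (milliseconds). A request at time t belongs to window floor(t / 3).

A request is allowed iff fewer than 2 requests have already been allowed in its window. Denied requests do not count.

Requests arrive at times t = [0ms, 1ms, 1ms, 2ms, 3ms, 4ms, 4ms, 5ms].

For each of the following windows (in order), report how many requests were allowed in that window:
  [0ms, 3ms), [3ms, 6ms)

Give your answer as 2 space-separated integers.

Answer: 2 2

Derivation:
Processing requests:
  req#1 t=0ms (window 0): ALLOW
  req#2 t=1ms (window 0): ALLOW
  req#3 t=1ms (window 0): DENY
  req#4 t=2ms (window 0): DENY
  req#5 t=3ms (window 1): ALLOW
  req#6 t=4ms (window 1): ALLOW
  req#7 t=4ms (window 1): DENY
  req#8 t=5ms (window 1): DENY

Allowed counts by window: 2 2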